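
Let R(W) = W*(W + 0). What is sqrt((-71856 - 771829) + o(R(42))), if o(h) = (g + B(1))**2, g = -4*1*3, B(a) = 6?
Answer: I*sqrt(843649) ≈ 918.5*I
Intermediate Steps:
R(W) = W**2 (R(W) = W*W = W**2)
g = -12 (g = -4*3 = -12)
o(h) = 36 (o(h) = (-12 + 6)**2 = (-6)**2 = 36)
sqrt((-71856 - 771829) + o(R(42))) = sqrt((-71856 - 771829) + 36) = sqrt(-843685 + 36) = sqrt(-843649) = I*sqrt(843649)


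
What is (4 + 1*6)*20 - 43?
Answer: 157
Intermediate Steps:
(4 + 1*6)*20 - 43 = (4 + 6)*20 - 43 = 10*20 - 43 = 200 - 43 = 157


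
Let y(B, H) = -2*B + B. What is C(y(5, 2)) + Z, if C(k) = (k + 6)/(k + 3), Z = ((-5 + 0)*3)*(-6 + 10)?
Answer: -121/2 ≈ -60.500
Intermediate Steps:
Z = -60 (Z = -5*3*4 = -15*4 = -60)
y(B, H) = -B
C(k) = (6 + k)/(3 + k)
C(y(5, 2)) + Z = (6 - 1*5)/(3 - 1*5) - 60 = (6 - 5)/(3 - 5) - 60 = 1/(-2) - 60 = -½*1 - 60 = -½ - 60 = -121/2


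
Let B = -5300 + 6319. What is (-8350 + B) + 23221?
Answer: 15890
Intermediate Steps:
B = 1019
(-8350 + B) + 23221 = (-8350 + 1019) + 23221 = -7331 + 23221 = 15890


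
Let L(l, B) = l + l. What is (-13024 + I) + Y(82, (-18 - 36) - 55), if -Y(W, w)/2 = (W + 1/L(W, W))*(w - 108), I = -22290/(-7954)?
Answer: 179517395/7954 ≈ 22569.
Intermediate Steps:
L(l, B) = 2*l
I = 11145/3977 (I = -22290*(-1/7954) = 11145/3977 ≈ 2.8024)
Y(W, w) = -2*(-108 + w)*(W + 1/(2*W)) (Y(W, w) = -2*(W + 1/(2*W))*(w - 108) = -2*(W + 1/(2*W))*(-108 + w) = -2*(-108 + w)*(W + 1/(2*W)))
(-13024 + I) + Y(82, (-18 - 36) - 55) = (-13024 + 11145/3977) + (108 - ((-18 - 36) - 55) + 2*82²*(108 - ((-18 - 36) - 55)))/82 = -51785303/3977 + (108 - (-54 - 55) + 2*6724*(108 - (-54 - 55)))/82 = -51785303/3977 + (108 - 1*(-109) + 2*6724*(108 - 1*(-109)))/82 = -51785303/3977 + (108 + 109 + 2*6724*(108 + 109))/82 = -51785303/3977 + (108 + 109 + 2*6724*217)/82 = -51785303/3977 + (108 + 109 + 2918216)/82 = -51785303/3977 + (1/82)*2918433 = -51785303/3977 + 2918433/82 = 179517395/7954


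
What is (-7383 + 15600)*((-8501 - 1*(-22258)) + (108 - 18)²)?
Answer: 179598969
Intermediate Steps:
(-7383 + 15600)*((-8501 - 1*(-22258)) + (108 - 18)²) = 8217*((-8501 + 22258) + 90²) = 8217*(13757 + 8100) = 8217*21857 = 179598969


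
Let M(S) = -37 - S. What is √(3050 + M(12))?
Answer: √3001 ≈ 54.781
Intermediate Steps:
√(3050 + M(12)) = √(3050 + (-37 - 1*12)) = √(3050 + (-37 - 12)) = √(3050 - 49) = √3001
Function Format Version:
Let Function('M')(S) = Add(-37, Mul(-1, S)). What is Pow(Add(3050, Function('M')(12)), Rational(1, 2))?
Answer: Pow(3001, Rational(1, 2)) ≈ 54.781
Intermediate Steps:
Pow(Add(3050, Function('M')(12)), Rational(1, 2)) = Pow(Add(3050, Add(-37, Mul(-1, 12))), Rational(1, 2)) = Pow(Add(3050, Add(-37, -12)), Rational(1, 2)) = Pow(Add(3050, -49), Rational(1, 2)) = Pow(3001, Rational(1, 2))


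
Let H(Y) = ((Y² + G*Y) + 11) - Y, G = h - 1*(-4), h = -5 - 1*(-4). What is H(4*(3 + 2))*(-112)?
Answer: -50512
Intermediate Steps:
h = -1 (h = -5 + 4 = -1)
G = 3 (G = -1 - 1*(-4) = -1 + 4 = 3)
H(Y) = 11 + Y² + 2*Y (H(Y) = ((Y² + 3*Y) + 11) - Y = (11 + Y² + 3*Y) - Y = 11 + Y² + 2*Y)
H(4*(3 + 2))*(-112) = (11 + (4*(3 + 2))² + 2*(4*(3 + 2)))*(-112) = (11 + (4*5)² + 2*(4*5))*(-112) = (11 + 20² + 2*20)*(-112) = (11 + 400 + 40)*(-112) = 451*(-112) = -50512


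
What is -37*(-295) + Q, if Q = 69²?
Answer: 15676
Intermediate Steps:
Q = 4761
-37*(-295) + Q = -37*(-295) + 4761 = 10915 + 4761 = 15676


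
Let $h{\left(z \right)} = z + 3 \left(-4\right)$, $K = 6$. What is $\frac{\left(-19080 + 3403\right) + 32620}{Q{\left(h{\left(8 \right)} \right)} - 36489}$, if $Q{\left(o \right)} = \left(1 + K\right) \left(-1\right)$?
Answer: $- \frac{16943}{36496} \approx -0.46424$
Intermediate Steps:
$h{\left(z \right)} = -12 + z$ ($h{\left(z \right)} = z - 12 = -12 + z$)
$Q{\left(o \right)} = -7$ ($Q{\left(o \right)} = \left(1 + 6\right) \left(-1\right) = 7 \left(-1\right) = -7$)
$\frac{\left(-19080 + 3403\right) + 32620}{Q{\left(h{\left(8 \right)} \right)} - 36489} = \frac{\left(-19080 + 3403\right) + 32620}{-7 - 36489} = \frac{-15677 + 32620}{-36496} = 16943 \left(- \frac{1}{36496}\right) = - \frac{16943}{36496}$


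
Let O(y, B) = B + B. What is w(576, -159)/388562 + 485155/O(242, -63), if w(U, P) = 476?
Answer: -94256368567/24479406 ≈ -3850.4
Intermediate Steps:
O(y, B) = 2*B
w(576, -159)/388562 + 485155/O(242, -63) = 476/388562 + 485155/((2*(-63))) = 476*(1/388562) + 485155/(-126) = 238/194281 + 485155*(-1/126) = 238/194281 - 485155/126 = -94256368567/24479406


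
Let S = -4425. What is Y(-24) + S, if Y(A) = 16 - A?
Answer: -4385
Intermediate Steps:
Y(-24) + S = (16 - 1*(-24)) - 4425 = (16 + 24) - 4425 = 40 - 4425 = -4385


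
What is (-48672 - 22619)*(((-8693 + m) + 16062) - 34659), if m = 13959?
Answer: 950380321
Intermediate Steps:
(-48672 - 22619)*(((-8693 + m) + 16062) - 34659) = (-48672 - 22619)*(((-8693 + 13959) + 16062) - 34659) = -71291*((5266 + 16062) - 34659) = -71291*(21328 - 34659) = -71291*(-13331) = 950380321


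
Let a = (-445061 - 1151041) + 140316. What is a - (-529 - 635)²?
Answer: -2810682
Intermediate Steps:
a = -1455786 (a = -1596102 + 140316 = -1455786)
a - (-529 - 635)² = -1455786 - (-529 - 635)² = -1455786 - 1*(-1164)² = -1455786 - 1*1354896 = -1455786 - 1354896 = -2810682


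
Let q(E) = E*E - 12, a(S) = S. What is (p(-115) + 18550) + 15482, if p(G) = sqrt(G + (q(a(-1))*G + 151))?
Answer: 34032 + sqrt(1301) ≈ 34068.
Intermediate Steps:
q(E) = -12 + E**2 (q(E) = E**2 - 12 = -12 + E**2)
p(G) = sqrt(151 - 10*G) (p(G) = sqrt(G + ((-12 + (-1)**2)*G + 151)) = sqrt(G + ((-12 + 1)*G + 151)) = sqrt(G + (-11*G + 151)) = sqrt(G + (151 - 11*G)) = sqrt(151 - 10*G))
(p(-115) + 18550) + 15482 = (sqrt(151 - 10*(-115)) + 18550) + 15482 = (sqrt(151 + 1150) + 18550) + 15482 = (sqrt(1301) + 18550) + 15482 = (18550 + sqrt(1301)) + 15482 = 34032 + sqrt(1301)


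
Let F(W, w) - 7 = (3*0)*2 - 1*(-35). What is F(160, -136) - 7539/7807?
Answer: 320355/7807 ≈ 41.034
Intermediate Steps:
F(W, w) = 42 (F(W, w) = 7 + ((3*0)*2 - 1*(-35)) = 7 + (0*2 + 35) = 7 + (0 + 35) = 7 + 35 = 42)
F(160, -136) - 7539/7807 = 42 - 7539/7807 = 320355/7807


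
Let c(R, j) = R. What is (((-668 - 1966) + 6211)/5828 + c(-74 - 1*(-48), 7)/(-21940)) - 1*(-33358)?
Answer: 1066360833367/31966580 ≈ 33359.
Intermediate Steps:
(((-668 - 1966) + 6211)/5828 + c(-74 - 1*(-48), 7)/(-21940)) - 1*(-33358) = (((-668 - 1966) + 6211)/5828 + (-74 - 1*(-48))/(-21940)) - 1*(-33358) = ((-2634 + 6211)*(1/5828) + (-74 + 48)*(-1/21940)) + 33358 = (3577*(1/5828) - 26*(-1/21940)) + 33358 = (3577/5828 + 13/10970) + 33358 = 19657727/31966580 + 33358 = 1066360833367/31966580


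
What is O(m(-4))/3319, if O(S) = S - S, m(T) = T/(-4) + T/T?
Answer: 0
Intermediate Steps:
m(T) = 1 - T/4 (m(T) = T*(-1/4) + 1 = -T/4 + 1 = 1 - T/4)
O(S) = 0
O(m(-4))/3319 = 0/3319 = 0*(1/3319) = 0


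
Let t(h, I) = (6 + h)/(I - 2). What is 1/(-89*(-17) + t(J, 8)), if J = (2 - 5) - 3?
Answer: 1/1513 ≈ 0.00066094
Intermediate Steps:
J = -6 (J = -3 - 3 = -6)
t(h, I) = (6 + h)/(-2 + I)
1/(-89*(-17) + t(J, 8)) = 1/(-89*(-17) + (6 - 6)/(-2 + 8)) = 1/(1513 + 0/6) = 1/(1513 + (⅙)*0) = 1/(1513 + 0) = 1/1513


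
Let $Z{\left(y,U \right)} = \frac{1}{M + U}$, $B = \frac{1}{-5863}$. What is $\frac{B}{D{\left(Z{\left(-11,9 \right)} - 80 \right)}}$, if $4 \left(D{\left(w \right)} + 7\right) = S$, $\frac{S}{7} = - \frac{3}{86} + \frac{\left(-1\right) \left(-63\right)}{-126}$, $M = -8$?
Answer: $\frac{172}{8002995} \approx 2.1492 \cdot 10^{-5}$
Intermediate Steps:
$B = - \frac{1}{5863} \approx -0.00017056$
$Z{\left(y,U \right)} = \frac{1}{-8 + U}$
$S = - \frac{161}{43}$ ($S = 7 \left(- \frac{3}{86} + \frac{\left(-1\right) \left(-63\right)}{-126}\right) = 7 \left(\left(-3\right) \frac{1}{86} + 63 \left(- \frac{1}{126}\right)\right) = 7 \left(- \frac{3}{86} - \frac{1}{2}\right) = 7 \left(- \frac{23}{43}\right) = - \frac{161}{43} \approx -3.7442$)
$D{\left(w \right)} = - \frac{1365}{172}$ ($D{\left(w \right)} = -7 + \frac{1}{4} \left(- \frac{161}{43}\right) = -7 - \frac{161}{172} = - \frac{1365}{172}$)
$\frac{B}{D{\left(Z{\left(-11,9 \right)} - 80 \right)}} = - \frac{1}{5863 \left(- \frac{1365}{172}\right)} = \left(- \frac{1}{5863}\right) \left(- \frac{172}{1365}\right) = \frac{172}{8002995}$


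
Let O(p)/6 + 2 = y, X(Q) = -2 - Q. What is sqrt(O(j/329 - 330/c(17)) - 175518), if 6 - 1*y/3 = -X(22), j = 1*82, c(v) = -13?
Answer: I*sqrt(175854) ≈ 419.35*I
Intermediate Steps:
j = 82
y = -54 (y = 18 - (-3)*(-2 - 1*22) = 18 - (-3)*(-2 - 22) = 18 - (-3)*(-24) = 18 - 3*24 = 18 - 72 = -54)
O(p) = -336 (O(p) = -12 + 6*(-54) = -12 - 324 = -336)
sqrt(O(j/329 - 330/c(17)) - 175518) = sqrt(-336 - 175518) = sqrt(-175854) = I*sqrt(175854)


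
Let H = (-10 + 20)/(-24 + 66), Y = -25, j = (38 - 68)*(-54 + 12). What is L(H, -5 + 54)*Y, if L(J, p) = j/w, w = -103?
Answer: 31500/103 ≈ 305.83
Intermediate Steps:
j = 1260 (j = -30*(-42) = 1260)
H = 5/21 (H = 10/42 = 10*(1/42) = 5/21 ≈ 0.23810)
L(J, p) = -1260/103 (L(J, p) = 1260/(-103) = 1260*(-1/103) = -1260/103)
L(H, -5 + 54)*Y = -1260/103*(-25) = 31500/103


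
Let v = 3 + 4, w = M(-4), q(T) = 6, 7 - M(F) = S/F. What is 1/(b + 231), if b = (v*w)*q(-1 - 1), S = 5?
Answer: 2/1155 ≈ 0.0017316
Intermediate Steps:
M(F) = 7 - 5/F
w = 33/4 (w = 7 - 5/(-4) = 7 - 5*(-1/4) = 7 + 5/4 = 33/4 ≈ 8.2500)
v = 7
b = 693/2 (b = (7*(33/4))*6 = (231/4)*6 = 693/2 ≈ 346.50)
1/(b + 231) = 1/(693/2 + 231) = 1/(1155/2) = 2/1155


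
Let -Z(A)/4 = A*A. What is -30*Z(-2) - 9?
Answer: 471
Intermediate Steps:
Z(A) = -4*A² (Z(A) = -4*A*A = -4*A²)
-30*Z(-2) - 9 = -(-120)*(-2)² - 9 = -(-120)*4 - 9 = -30*(-16) - 9 = 480 - 9 = 471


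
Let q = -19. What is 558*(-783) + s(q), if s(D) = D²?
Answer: -436553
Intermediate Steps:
558*(-783) + s(q) = 558*(-783) + (-19)² = -436914 + 361 = -436553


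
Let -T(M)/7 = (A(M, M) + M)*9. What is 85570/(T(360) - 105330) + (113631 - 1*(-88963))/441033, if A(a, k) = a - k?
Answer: -393504529/1881887811 ≈ -0.20910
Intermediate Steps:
T(M) = -63*M (T(M) = -7*((M - M) + M)*9 = -7*(0 + M)*9 = -7*M*9 = -63*M)
85570/(T(360) - 105330) + (113631 - 1*(-88963))/441033 = 85570/(-63*360 - 105330) + (113631 - 1*(-88963))/441033 = 85570/(-22680 - 105330) + (113631 + 88963)*(1/441033) = 85570/(-128010) + 202594*(1/441033) = 85570*(-1/128010) + 202594/441033 = -8557/12801 + 202594/441033 = -393504529/1881887811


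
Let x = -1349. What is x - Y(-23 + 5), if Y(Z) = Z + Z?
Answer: -1313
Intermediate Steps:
Y(Z) = 2*Z
x - Y(-23 + 5) = -1349 - 2*(-23 + 5) = -1349 - 2*(-18) = -1349 - 1*(-36) = -1349 + 36 = -1313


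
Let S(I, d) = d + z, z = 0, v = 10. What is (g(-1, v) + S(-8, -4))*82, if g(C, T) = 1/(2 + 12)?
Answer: -2255/7 ≈ -322.14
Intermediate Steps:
g(C, T) = 1/14
S(I, d) = d (S(I, d) = d + 0 = d)
(g(-1, v) + S(-8, -4))*82 = (1/14 - 4)*82 = -55/14*82 = -2255/7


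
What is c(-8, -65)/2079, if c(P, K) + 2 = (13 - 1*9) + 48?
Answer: 50/2079 ≈ 0.024050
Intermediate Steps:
c(P, K) = 50 (c(P, K) = -2 + ((13 - 1*9) + 48) = -2 + ((13 - 9) + 48) = -2 + (4 + 48) = -2 + 52 = 50)
c(-8, -65)/2079 = 50/2079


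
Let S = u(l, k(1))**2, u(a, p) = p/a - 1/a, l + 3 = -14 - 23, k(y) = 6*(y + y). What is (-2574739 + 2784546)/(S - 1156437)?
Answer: -335691200/1850299079 ≈ -0.18143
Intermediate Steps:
k(y) = 12*y (k(y) = 6*(2*y) = 12*y)
l = -40 (l = -3 + (-14 - 23) = -3 - 37 = -40)
u(a, p) = -1/a + p/a
S = 121/1600 (S = ((-1 + 12*1)/(-40))**2 = (-(-1 + 12)/40)**2 = (-1/40*11)**2 = (-11/40)**2 = 121/1600 ≈ 0.075625)
(-2574739 + 2784546)/(S - 1156437) = (-2574739 + 2784546)/(121/1600 - 1156437) = 209807/(-1850299079/1600) = 209807*(-1600/1850299079) = -335691200/1850299079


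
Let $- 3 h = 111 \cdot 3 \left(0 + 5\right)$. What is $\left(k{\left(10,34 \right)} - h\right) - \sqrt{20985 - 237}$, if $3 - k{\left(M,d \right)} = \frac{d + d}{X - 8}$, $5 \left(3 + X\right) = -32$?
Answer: $\frac{48886}{87} - 2 \sqrt{5187} \approx 417.87$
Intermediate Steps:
$X = - \frac{47}{5}$ ($X = -3 + \frac{1}{5} \left(-32\right) = -3 - \frac{32}{5} = - \frac{47}{5} \approx -9.4$)
$k{\left(M,d \right)} = 3 + \frac{10 d}{87}$ ($k{\left(M,d \right)} = 3 - \frac{d + d}{- \frac{47}{5} - 8} = 3 - \frac{2 d}{- \frac{87}{5}} = 3 - 2 d \left(- \frac{5}{87}\right) = 3 - - \frac{10 d}{87} = 3 + \frac{10 d}{87}$)
$h = -555$ ($h = - \frac{111 \cdot 3 \left(0 + 5\right)}{3} = - \frac{111 \cdot 3 \cdot 5}{3} = - \frac{111 \cdot 15}{3} = \left(- \frac{1}{3}\right) 1665 = -555$)
$\left(k{\left(10,34 \right)} - h\right) - \sqrt{20985 - 237} = \left(\left(3 + \frac{10}{87} \cdot 34\right) - -555\right) - \sqrt{20985 - 237} = \left(\left(3 + \frac{340}{87}\right) + 555\right) - \sqrt{20748} = \left(\frac{601}{87} + 555\right) - 2 \sqrt{5187} = \frac{48886}{87} - 2 \sqrt{5187}$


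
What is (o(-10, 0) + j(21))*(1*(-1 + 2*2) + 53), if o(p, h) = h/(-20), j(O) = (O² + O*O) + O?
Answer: 50568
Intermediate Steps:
j(O) = O + 2*O² (j(O) = (O² + O²) + O = 2*O² + O = O + 2*O²)
o(p, h) = -h/20 (o(p, h) = h*(-1/20) = -h/20)
(o(-10, 0) + j(21))*(1*(-1 + 2*2) + 53) = (-1/20*0 + 21*(1 + 2*21))*(1*(-1 + 2*2) + 53) = (0 + 21*(1 + 42))*(1*(-1 + 4) + 53) = (0 + 21*43)*(1*3 + 53) = (0 + 903)*(3 + 53) = 903*56 = 50568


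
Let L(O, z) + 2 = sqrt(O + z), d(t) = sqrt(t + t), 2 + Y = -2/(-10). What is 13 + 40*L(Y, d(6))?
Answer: -67 + 8*sqrt(-45 + 50*sqrt(3)) ≈ -15.400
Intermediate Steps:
Y = -9/5 (Y = -2 - 2/(-10) = -2 - 2*(-1/10) = -2 + 1/5 = -9/5 ≈ -1.8000)
d(t) = sqrt(2)*sqrt(t) (d(t) = sqrt(2*t) = sqrt(2)*sqrt(t))
L(O, z) = -2 + sqrt(O + z)
13 + 40*L(Y, d(6)) = 13 + 40*(-2 + sqrt(-9/5 + sqrt(2)*sqrt(6))) = 13 + 40*(-2 + sqrt(-9/5 + 2*sqrt(3))) = 13 + (-80 + 40*sqrt(-9/5 + 2*sqrt(3))) = -67 + 40*sqrt(-9/5 + 2*sqrt(3))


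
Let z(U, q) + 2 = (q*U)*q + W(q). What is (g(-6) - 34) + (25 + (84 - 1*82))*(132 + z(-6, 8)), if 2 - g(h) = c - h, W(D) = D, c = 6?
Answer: -6686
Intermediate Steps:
z(U, q) = -2 + q + U*q² (z(U, q) = -2 + ((q*U)*q + q) = -2 + ((U*q)*q + q) = -2 + (U*q² + q) = -2 + (q + U*q²) = -2 + q + U*q²)
g(h) = -4 + h (g(h) = 2 - (6 - h) = 2 + (-6 + h) = -4 + h)
(g(-6) - 34) + (25 + (84 - 1*82))*(132 + z(-6, 8)) = ((-4 - 6) - 34) + (25 + (84 - 1*82))*(132 + (-2 + 8 - 6*8²)) = (-10 - 34) + (25 + (84 - 82))*(132 + (-2 + 8 - 6*64)) = -44 + (25 + 2)*(132 + (-2 + 8 - 384)) = -44 + 27*(132 - 378) = -44 + 27*(-246) = -44 - 6642 = -6686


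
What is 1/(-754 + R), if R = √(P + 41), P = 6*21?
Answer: -754/568349 - √167/568349 ≈ -0.0013494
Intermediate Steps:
P = 126
R = √167 (R = √(126 + 41) = √167 ≈ 12.923)
1/(-754 + R) = 1/(-754 + √167)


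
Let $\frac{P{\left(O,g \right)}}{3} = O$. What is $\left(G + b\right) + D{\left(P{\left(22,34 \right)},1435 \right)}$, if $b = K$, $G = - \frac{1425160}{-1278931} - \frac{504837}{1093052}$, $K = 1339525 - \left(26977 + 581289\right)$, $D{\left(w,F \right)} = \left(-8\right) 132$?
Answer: $\frac{12921259460313971}{17695418828} \approx 7.302 \cdot 10^{5}$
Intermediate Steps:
$P{\left(O,g \right)} = 3 O$
$D{\left(w,F \right)} = -1056$
$K = 731259$ ($K = 1339525 - 608266 = 731259$)
$G = \frac{11545851887}{17695418828}$ ($G = \left(-1425160\right) \left(- \frac{1}{1278931}\right) - \frac{504837}{1093052} = \frac{18040}{16189} - \frac{504837}{1093052} = \frac{11545851887}{17695418828} \approx 0.65248$)
$b = 731259$
$\left(G + b\right) + D{\left(P{\left(22,34 \right)},1435 \right)} = \left(\frac{11545851887}{17695418828} + 731259\right) - 1056 = \frac{12939945822596339}{17695418828} - 1056 = \frac{12921259460313971}{17695418828}$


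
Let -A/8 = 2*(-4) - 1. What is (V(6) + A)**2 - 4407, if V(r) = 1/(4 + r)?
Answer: 79141/100 ≈ 791.41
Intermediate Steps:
A = 72 (A = -8*(2*(-4) - 1) = -8*(-8 - 1) = -8*(-9) = 72)
(V(6) + A)**2 - 4407 = (1/(4 + 6) + 72)**2 - 4407 = (1/10 + 72)**2 - 4407 = (721/10)**2 - 4407 = 519841/100 - 4407 = 79141/100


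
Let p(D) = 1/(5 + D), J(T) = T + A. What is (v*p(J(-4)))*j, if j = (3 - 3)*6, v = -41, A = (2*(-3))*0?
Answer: 0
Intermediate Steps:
A = 0 (A = -6*0 = 0)
J(T) = T (J(T) = T + 0 = T)
j = 0 (j = 0*6 = 0)
(v*p(J(-4)))*j = -41/(5 - 4)*0 = -41/1*0 = -41*1*0 = -41*0 = 0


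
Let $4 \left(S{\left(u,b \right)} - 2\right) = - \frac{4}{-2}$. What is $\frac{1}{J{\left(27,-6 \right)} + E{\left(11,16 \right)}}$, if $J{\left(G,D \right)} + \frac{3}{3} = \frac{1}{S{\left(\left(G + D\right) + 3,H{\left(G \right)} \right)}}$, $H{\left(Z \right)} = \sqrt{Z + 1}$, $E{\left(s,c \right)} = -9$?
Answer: $- \frac{5}{48} \approx -0.10417$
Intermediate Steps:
$H{\left(Z \right)} = \sqrt{1 + Z}$
$S{\left(u,b \right)} = \frac{5}{2}$ ($S{\left(u,b \right)} = 2 + \frac{\left(-4\right) \frac{1}{-2}}{4} = 2 + \frac{\left(-4\right) \left(- \frac{1}{2}\right)}{4} = 2 + \frac{1}{4} \cdot 2 = 2 + \frac{1}{2} = \frac{5}{2}$)
$J{\left(G,D \right)} = - \frac{3}{5}$ ($J{\left(G,D \right)} = -1 + \frac{1}{\frac{5}{2}} = -1 + \frac{2}{5} = - \frac{3}{5}$)
$\frac{1}{J{\left(27,-6 \right)} + E{\left(11,16 \right)}} = \frac{1}{- \frac{3}{5} - 9} = \frac{1}{- \frac{48}{5}} = - \frac{5}{48}$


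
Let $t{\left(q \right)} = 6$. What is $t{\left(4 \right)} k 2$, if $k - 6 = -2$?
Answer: $48$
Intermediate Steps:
$k = 4$ ($k = 6 - 2 = 4$)
$t{\left(4 \right)} k 2 = 6 \cdot 4 \cdot 2 = 24 \cdot 2 = 48$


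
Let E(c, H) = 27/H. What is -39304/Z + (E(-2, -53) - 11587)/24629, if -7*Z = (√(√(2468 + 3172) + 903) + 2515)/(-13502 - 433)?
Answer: -614138/1305337 - 39304/(503/19509 + √(903 + 2*√1410)/97545) ≈ -1.5057e+6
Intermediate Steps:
Z = 503/19509 + √(903 + 2*√1410)/97545 (Z = -(√(√(2468 + 3172) + 903) + 2515)/(7*(-13502 - 433)) = -(√(√5640 + 903) + 2515)/(7*(-13935)) = -(√(2*√1410 + 903) + 2515)*(-1)/(7*13935) = -(√(903 + 2*√1410) + 2515)*(-1)/(7*13935) = -(2515 + √(903 + 2*√1410))*(-1)/(7*13935) = -(-503/2787 - √(903 + 2*√1410)/13935)/7 = 503/19509 + √(903 + 2*√1410)/97545 ≈ 0.026104)
-39304/Z + (E(-2, -53) - 11587)/24629 = -39304/(503/19509 + √(903 + 2*√1410)/97545) + (27/(-53) - 11587)/24629 = -39304/(503/19509 + √(903 + 2*√1410)/97545) + (27*(-1/53) - 11587)*(1/24629) = -39304/(503/19509 + √(903 + 2*√1410)/97545) + (-27/53 - 11587)*(1/24629) = -39304/(503/19509 + √(903 + 2*√1410)/97545) - 614138/53*1/24629 = -39304/(503/19509 + √(903 + 2*√1410)/97545) - 614138/1305337 = -614138/1305337 - 39304/(503/19509 + √(903 + 2*√1410)/97545)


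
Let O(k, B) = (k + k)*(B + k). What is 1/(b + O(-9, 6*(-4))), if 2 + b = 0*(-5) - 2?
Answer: 1/590 ≈ 0.0016949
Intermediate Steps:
O(k, B) = 2*k*(B + k) (O(k, B) = (2*k)*(B + k) = 2*k*(B + k))
b = -4 (b = -2 + (0*(-5) - 2) = -2 + (0 - 2) = -2 - 2 = -4)
1/(b + O(-9, 6*(-4))) = 1/(-4 + 2*(-9)*(6*(-4) - 9)) = 1/(-4 + 2*(-9)*(-24 - 9)) = 1/(-4 + 2*(-9)*(-33)) = 1/(-4 + 594) = 1/590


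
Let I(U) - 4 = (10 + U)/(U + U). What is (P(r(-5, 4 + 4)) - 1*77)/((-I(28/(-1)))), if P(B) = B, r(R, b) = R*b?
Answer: 3276/121 ≈ 27.074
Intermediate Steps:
I(U) = 4 + (10 + U)/(2*U) (I(U) = 4 + (10 + U)/(U + U) = 4 + (10 + U)/((2*U)) = 4 + (10 + U)*(1/(2*U)) = 4 + (10 + U)/(2*U))
(P(r(-5, 4 + 4)) - 1*77)/((-I(28/(-1)))) = (-5*(4 + 4) - 1*77)/((-(9/2 + 5/((28/(-1)))))) = (-5*8 - 77)/((-(9/2 + 5/((28*(-1)))))) = (-40 - 77)/((-(9/2 + 5/(-28)))) = -117*(-1/(9/2 + 5*(-1/28))) = -117*(-1/(9/2 - 5/28)) = -117/((-1*121/28)) = -117/(-121/28) = -117*(-28/121) = 3276/121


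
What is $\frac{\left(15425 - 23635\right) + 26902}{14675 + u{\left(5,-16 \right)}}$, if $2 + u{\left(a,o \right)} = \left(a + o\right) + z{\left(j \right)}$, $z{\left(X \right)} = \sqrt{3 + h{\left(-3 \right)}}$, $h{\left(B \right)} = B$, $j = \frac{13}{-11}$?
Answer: $\frac{9346}{7331} \approx 1.2749$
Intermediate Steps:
$j = - \frac{13}{11}$ ($j = 13 \left(- \frac{1}{11}\right) = - \frac{13}{11} \approx -1.1818$)
$z{\left(X \right)} = 0$ ($z{\left(X \right)} = \sqrt{3 - 3} = \sqrt{0} = 0$)
$u{\left(a,o \right)} = -2 + a + o$ ($u{\left(a,o \right)} = -2 + \left(\left(a + o\right) + 0\right) = -2 + \left(a + o\right) = -2 + a + o$)
$\frac{\left(15425 - 23635\right) + 26902}{14675 + u{\left(5,-16 \right)}} = \frac{\left(15425 - 23635\right) + 26902}{14675 - 13} = \frac{-8210 + 26902}{14675 - 13} = \frac{18692}{14662} = 18692 \cdot \frac{1}{14662} = \frac{9346}{7331}$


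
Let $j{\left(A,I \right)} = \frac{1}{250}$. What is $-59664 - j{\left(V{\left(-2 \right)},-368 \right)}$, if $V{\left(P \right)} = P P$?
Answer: $- \frac{14916001}{250} \approx -59664.0$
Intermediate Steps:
$V{\left(P \right)} = P^{2}$
$j{\left(A,I \right)} = \frac{1}{250}$
$-59664 - j{\left(V{\left(-2 \right)},-368 \right)} = -59664 - \frac{1}{250} = - \frac{14916001}{250}$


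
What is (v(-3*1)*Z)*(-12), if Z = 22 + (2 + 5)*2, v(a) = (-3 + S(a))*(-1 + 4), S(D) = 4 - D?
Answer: -5184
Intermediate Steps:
v(a) = 3 - 3*a (v(a) = (-3 + (4 - a))*(-1 + 4) = (1 - a)*3 = 3 - 3*a)
Z = 36 (Z = 22 + 7*2 = 22 + 14 = 36)
(v(-3*1)*Z)*(-12) = ((3 - (-9))*36)*(-12) = ((3 - 3*(-3))*36)*(-12) = ((3 + 9)*36)*(-12) = (12*36)*(-12) = 432*(-12) = -5184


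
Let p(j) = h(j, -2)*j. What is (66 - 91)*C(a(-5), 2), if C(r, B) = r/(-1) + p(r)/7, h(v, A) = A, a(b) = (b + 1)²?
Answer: 3600/7 ≈ 514.29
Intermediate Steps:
a(b) = (1 + b)²
p(j) = -2*j
C(r, B) = -9*r/7 (C(r, B) = r/(-1) - 2*r/7 = r*(-1) - 2*r*(⅐) = -r - 2*r/7 = -9*r/7)
(66 - 91)*C(a(-5), 2) = (66 - 91)*(-9*(1 - 5)²/7) = -(-225)*(-4)²/7 = -(-225)*16/7 = -25*(-144/7) = 3600/7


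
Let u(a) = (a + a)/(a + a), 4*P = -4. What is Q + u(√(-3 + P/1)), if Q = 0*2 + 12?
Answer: 13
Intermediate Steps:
P = -1 (P = (¼)*(-4) = -1)
Q = 12 (Q = 0 + 12 = 12)
u(a) = 1 (u(a) = (2*a)/((2*a)) = (2*a)*(1/(2*a)) = 1)
Q + u(√(-3 + P/1)) = 12 + 1 = 13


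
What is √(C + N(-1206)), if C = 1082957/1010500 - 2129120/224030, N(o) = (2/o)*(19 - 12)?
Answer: I*√945517298172252949615/10582057050 ≈ 2.9058*I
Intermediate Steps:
N(o) = 14/o (N(o) = (2/o)*7 = 14/o)
C = -4439211403/526470500 (C = 1082957*(1/1010500) - 2129120*1/224030 = 1082957/1010500 - 212912/22403 = -4439211403/526470500 ≈ -8.4320)
√(C + N(-1206)) = √(-4439211403/526470500 + 14/(-1206)) = √(-4439211403/526470500 + 14*(-1/1206)) = √(-4439211403/526470500 - 7/603) = √(-2680529769509/317461711500) = I*√945517298172252949615/10582057050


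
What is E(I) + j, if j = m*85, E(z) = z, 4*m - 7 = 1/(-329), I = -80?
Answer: 45195/658 ≈ 68.685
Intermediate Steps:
m = 1151/658 (m = 7/4 + (¼)/(-329) = 7/4 + (¼)*(-1/329) = 7/4 - 1/1316 = 1151/658 ≈ 1.7492)
j = 97835/658 (j = (1151/658)*85 = 97835/658 ≈ 148.69)
E(I) + j = -80 + 97835/658 = 45195/658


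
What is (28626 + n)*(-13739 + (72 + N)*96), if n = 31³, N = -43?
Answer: -639958235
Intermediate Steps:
n = 29791
(28626 + n)*(-13739 + (72 + N)*96) = (28626 + 29791)*(-13739 + (72 - 43)*96) = 58417*(-13739 + 29*96) = 58417*(-13739 + 2784) = 58417*(-10955) = -639958235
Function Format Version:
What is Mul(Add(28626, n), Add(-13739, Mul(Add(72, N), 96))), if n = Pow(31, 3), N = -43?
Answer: -639958235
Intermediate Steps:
n = 29791
Mul(Add(28626, n), Add(-13739, Mul(Add(72, N), 96))) = Mul(Add(28626, 29791), Add(-13739, Mul(Add(72, -43), 96))) = Mul(58417, Add(-13739, Mul(29, 96))) = Mul(58417, Add(-13739, 2784)) = Mul(58417, -10955) = -639958235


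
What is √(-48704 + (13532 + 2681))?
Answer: I*√32491 ≈ 180.25*I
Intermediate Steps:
√(-48704 + (13532 + 2681)) = √(-48704 + 16213) = √(-32491) = I*√32491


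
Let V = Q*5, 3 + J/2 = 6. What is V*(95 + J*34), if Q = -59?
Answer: -88205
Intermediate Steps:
J = 6 (J = -6 + 2*6 = -6 + 12 = 6)
V = -295 (V = -59*5 = -295)
V*(95 + J*34) = -295*(95 + 6*34) = -295*(95 + 204) = -295*299 = -88205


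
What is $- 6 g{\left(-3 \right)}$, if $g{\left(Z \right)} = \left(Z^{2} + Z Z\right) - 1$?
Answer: $-102$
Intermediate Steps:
$g{\left(Z \right)} = -1 + 2 Z^{2}$ ($g{\left(Z \right)} = \left(Z^{2} + Z^{2}\right) - 1 = 2 Z^{2} - 1 = -1 + 2 Z^{2}$)
$- 6 g{\left(-3 \right)} = - 6 \left(-1 + 2 \left(-3\right)^{2}\right) = - 6 \left(-1 + 2 \cdot 9\right) = - 6 \left(-1 + 18\right) = \left(-6\right) 17 = -102$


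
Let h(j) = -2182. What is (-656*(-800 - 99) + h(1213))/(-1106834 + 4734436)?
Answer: 293781/1813801 ≈ 0.16197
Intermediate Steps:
(-656*(-800 - 99) + h(1213))/(-1106834 + 4734436) = (-656*(-800 - 99) - 2182)/(-1106834 + 4734436) = (-656*(-899) - 2182)/3627602 = (589744 - 2182)*(1/3627602) = 587562*(1/3627602) = 293781/1813801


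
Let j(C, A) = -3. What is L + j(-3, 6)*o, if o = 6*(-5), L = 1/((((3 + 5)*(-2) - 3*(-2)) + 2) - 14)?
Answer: 1979/22 ≈ 89.955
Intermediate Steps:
L = -1/22 (L = 1/(((8*(-2) + 6) + 2) - 14) = 1/(((-16 + 6) + 2) - 14) = 1/((-10 + 2) - 14) = 1/(-8 - 14) = 1/(-22) = -1/22 ≈ -0.045455)
o = -30
L + j(-3, 6)*o = -1/22 - 3*(-30) = -1/22 + 90 = 1979/22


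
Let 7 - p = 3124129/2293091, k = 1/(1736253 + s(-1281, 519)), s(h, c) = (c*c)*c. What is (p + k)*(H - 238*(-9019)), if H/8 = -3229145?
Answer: -7223200113985866278951/54091957494282 ≈ -1.3354e+8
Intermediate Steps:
H = -25833160 (H = 8*(-3229145) = -25833160)
s(h, c) = c**3 (s(h, c) = c**2*c = c**3)
k = 1/141534612 (k = 1/(1736253 + 519**3) = 1/(1736253 + 139798359) = 1/141534612 ≈ 7.0654e-9)
p = 12927508/2293091 (p = 7 - 3124129/2293091 = 12927508/2293091 ≈ 5.6376)
(p + k)*(H - 238*(-9019)) = (12927508/2293091 + 1/141534612)*(-25833160 - 238*(-9019)) = 1829689831199987*(-25833160 + 2146522)/324551744965692 = (1829689831199987/324551744965692)*(-23686638) = -7223200113985866278951/54091957494282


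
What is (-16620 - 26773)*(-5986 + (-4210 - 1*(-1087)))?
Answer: 395266837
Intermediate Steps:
(-16620 - 26773)*(-5986 + (-4210 - 1*(-1087))) = -43393*(-5986 + (-4210 + 1087)) = -43393*(-5986 - 3123) = -43393*(-9109) = 395266837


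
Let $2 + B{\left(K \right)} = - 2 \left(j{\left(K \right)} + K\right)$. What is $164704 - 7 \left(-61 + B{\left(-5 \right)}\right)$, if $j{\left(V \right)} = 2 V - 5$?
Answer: $164865$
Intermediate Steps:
$j{\left(V \right)} = -5 + 2 V$
$B{\left(K \right)} = 8 - 6 K$ ($B{\left(K \right)} = -2 - 2 \left(\left(-5 + 2 K\right) + K\right) = -2 - 2 \left(-5 + 3 K\right) = -2 - \left(-10 + 6 K\right) = 8 - 6 K$)
$164704 - 7 \left(-61 + B{\left(-5 \right)}\right) = 164704 - 7 \left(-61 + \left(8 - -30\right)\right) = 164704 - 7 \left(-61 + \left(8 + 30\right)\right) = 164704 - 7 \left(-61 + 38\right) = 164704 - -161 = 164704 + 161 = 164865$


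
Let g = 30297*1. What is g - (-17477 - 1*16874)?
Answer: 64648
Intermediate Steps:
g = 30297
g - (-17477 - 1*16874) = 30297 - (-17477 - 1*16874) = 30297 - (-17477 - 16874) = 30297 - 1*(-34351) = 30297 + 34351 = 64648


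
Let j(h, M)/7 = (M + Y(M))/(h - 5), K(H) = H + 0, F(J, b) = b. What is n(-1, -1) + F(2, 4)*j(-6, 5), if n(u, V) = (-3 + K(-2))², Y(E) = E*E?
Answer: -565/11 ≈ -51.364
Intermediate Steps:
Y(E) = E²
K(H) = H
j(h, M) = 7*(M + M²)/(-5 + h) (j(h, M) = 7*((M + M²)/(h - 5)) = 7*((M + M²)/(-5 + h)) = 7*(M + M²)/(-5 + h))
n(u, V) = 25 (n(u, V) = (-3 - 2)² = (-5)² = 25)
n(-1, -1) + F(2, 4)*j(-6, 5) = 25 + 4*(7*5*(1 + 5)/(-5 - 6)) = 25 + 4*(7*5*6/(-11)) = 25 + 4*(7*5*(-1/11)*6) = 25 + 4*(-210/11) = 25 - 840/11 = -565/11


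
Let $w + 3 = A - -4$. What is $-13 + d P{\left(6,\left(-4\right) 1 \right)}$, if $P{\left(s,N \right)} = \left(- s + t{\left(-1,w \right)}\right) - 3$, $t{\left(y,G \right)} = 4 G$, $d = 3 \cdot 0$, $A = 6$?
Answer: $-13$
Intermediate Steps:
$d = 0$
$w = 7$ ($w = -3 + \left(6 - -4\right) = -3 + \left(6 + 4\right) = -3 + 10 = 7$)
$P{\left(s,N \right)} = 25 - s$ ($P{\left(s,N \right)} = \left(- s + 4 \cdot 7\right) - 3 = \left(- s + 28\right) - 3 = \left(28 - s\right) - 3 = 25 - s$)
$-13 + d P{\left(6,\left(-4\right) 1 \right)} = -13 + 0 \left(25 - 6\right) = -13 + 0 \cdot 19 = -13 + 0 = -13$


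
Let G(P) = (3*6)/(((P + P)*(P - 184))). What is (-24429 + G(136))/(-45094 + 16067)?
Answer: 53157507/63162752 ≈ 0.84160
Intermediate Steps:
G(P) = 9/(P*(-184 + P)) (G(P) = 18/(((2*P)*(-184 + P))) = 18/((2*P*(-184 + P))) = 18*(1/(2*P*(-184 + P))) = 9/(P*(-184 + P)))
(-24429 + G(136))/(-45094 + 16067) = (-24429 + 9/(136*(-184 + 136)))/(-45094 + 16067) = (-24429 + 9*(1/136)/(-48))/(-29027) = (-24429 + 9*(1/136)*(-1/48))*(-1/29027) = (-24429 - 3/2176)*(-1/29027) = -53157507/2176*(-1/29027) = 53157507/63162752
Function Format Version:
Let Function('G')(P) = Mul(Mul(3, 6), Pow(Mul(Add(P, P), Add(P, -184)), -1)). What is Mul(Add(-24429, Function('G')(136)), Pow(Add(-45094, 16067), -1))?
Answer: Rational(53157507, 63162752) ≈ 0.84160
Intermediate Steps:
Function('G')(P) = Mul(9, Pow(P, -1), Pow(Add(-184, P), -1)) (Function('G')(P) = Mul(18, Pow(Mul(Mul(2, P), Add(-184, P)), -1)) = Mul(18, Pow(Mul(2, P, Add(-184, P)), -1)) = Mul(18, Mul(Rational(1, 2), Pow(P, -1), Pow(Add(-184, P), -1))) = Mul(9, Pow(P, -1), Pow(Add(-184, P), -1)))
Mul(Add(-24429, Function('G')(136)), Pow(Add(-45094, 16067), -1)) = Mul(Add(-24429, Mul(9, Pow(136, -1), Pow(Add(-184, 136), -1))), Pow(Add(-45094, 16067), -1)) = Mul(Add(-24429, Mul(9, Rational(1, 136), Pow(-48, -1))), Pow(-29027, -1)) = Mul(Add(-24429, Mul(9, Rational(1, 136), Rational(-1, 48))), Rational(-1, 29027)) = Mul(Add(-24429, Rational(-3, 2176)), Rational(-1, 29027)) = Mul(Rational(-53157507, 2176), Rational(-1, 29027)) = Rational(53157507, 63162752)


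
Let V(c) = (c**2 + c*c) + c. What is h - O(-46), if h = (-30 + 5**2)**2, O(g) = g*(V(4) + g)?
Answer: -435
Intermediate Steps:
V(c) = c + 2*c**2 (V(c) = (c**2 + c**2) + c = 2*c**2 + c = c + 2*c**2)
O(g) = g*(36 + g) (O(g) = g*(4*(1 + 2*4) + g) = g*(4*(1 + 8) + g) = g*(4*9 + g) = g*(36 + g))
h = 25 (h = (-30 + 25)**2 = (-5)**2 = 25)
h - O(-46) = 25 - (-46)*(36 - 46) = 25 - (-46)*(-10) = 25 - 1*460 = 25 - 460 = -435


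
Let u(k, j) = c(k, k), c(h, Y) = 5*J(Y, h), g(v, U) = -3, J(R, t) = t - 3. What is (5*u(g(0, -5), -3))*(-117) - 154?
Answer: 17396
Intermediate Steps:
J(R, t) = -3 + t
c(h, Y) = -15 + 5*h (c(h, Y) = 5*(-3 + h) = -15 + 5*h)
u(k, j) = -15 + 5*k
(5*u(g(0, -5), -3))*(-117) - 154 = (5*(-15 + 5*(-3)))*(-117) - 154 = (5*(-15 - 15))*(-117) - 154 = (5*(-30))*(-117) - 154 = -150*(-117) - 154 = 17550 - 154 = 17396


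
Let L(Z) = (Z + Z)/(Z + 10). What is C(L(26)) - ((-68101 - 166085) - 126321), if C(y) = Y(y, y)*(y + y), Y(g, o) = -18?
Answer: 360455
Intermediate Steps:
L(Z) = 2*Z/(10 + Z) (L(Z) = (2*Z)/(10 + Z) = 2*Z/(10 + Z))
C(y) = -36*y (C(y) = -18*(y + y) = -36*y)
C(L(26)) - ((-68101 - 166085) - 126321) = -72*26/(10 + 26) - ((-68101 - 166085) - 126321) = -72*26/36 - (-234186 - 126321) = -72*26/36 - 1*(-360507) = -36*13/9 + 360507 = -52 + 360507 = 360455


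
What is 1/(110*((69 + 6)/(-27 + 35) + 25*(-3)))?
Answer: -4/28875 ≈ -0.00013853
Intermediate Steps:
1/(110*((69 + 6)/(-27 + 35) + 25*(-3))) = 1/(110*(75/8 - 75)) = 1/(110*(-525/8)) = 1/(-28875/4) = -4/28875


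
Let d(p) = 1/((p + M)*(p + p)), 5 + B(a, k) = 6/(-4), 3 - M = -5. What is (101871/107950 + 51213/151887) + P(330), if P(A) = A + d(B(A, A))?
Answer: 70601791488451/213150621450 ≈ 331.23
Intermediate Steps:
M = 8 (M = 3 - 1*(-5) = 3 + 5 = 8)
B(a, k) = -13/2 (B(a, k) = -5 + 6/(-4) = -5 + 6*(-¼) = -5 - 3/2 = -13/2)
d(p) = 1/(2*p*(8 + p)) (d(p) = 1/((p + 8)*(p + p)) = 1/((8 + p)*(2*p)) = 1/(2*p*(8 + p)))
P(A) = -2/39 + A (P(A) = A + 1/(2*(-13/2)*(8 - 13/2)) = A + (½)*(-2/13)/(3/2) = A + (½)*(-2/13)*(⅔) = A - 2/39 = -2/39 + A)
(101871/107950 + 51213/151887) + P(330) = (101871/107950 + 51213/151887) + (-2/39 + 330) = (101871*(1/107950) + 51213*(1/151887)) + 12868/39 = (101871/107950 + 17071/50629) + 12868/39 = 7000441309/5465400550 + 12868/39 = 70601791488451/213150621450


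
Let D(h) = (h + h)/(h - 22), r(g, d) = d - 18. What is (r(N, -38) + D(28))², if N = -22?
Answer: 19600/9 ≈ 2177.8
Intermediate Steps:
r(g, d) = -18 + d
D(h) = 2*h/(-22 + h) (D(h) = (2*h)/(-22 + h) = 2*h/(-22 + h))
(r(N, -38) + D(28))² = ((-18 - 38) + 2*28/(-22 + 28))² = (-56 + 2*28/6)² = (-56 + 2*28*(⅙))² = (-56 + 28/3)² = (-140/3)² = 19600/9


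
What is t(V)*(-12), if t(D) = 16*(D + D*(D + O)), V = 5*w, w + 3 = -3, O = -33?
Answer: -357120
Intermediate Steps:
w = -6 (w = -3 - 3 = -6)
V = -30 (V = 5*(-6) = -30)
t(D) = 16*D + 16*D*(-33 + D) (t(D) = 16*(D + D*(D - 33)) = 16*(D + D*(-33 + D)) = 16*D + 16*D*(-33 + D))
t(V)*(-12) = (16*(-30)*(-32 - 30))*(-12) = (16*(-30)*(-62))*(-12) = 29760*(-12) = -357120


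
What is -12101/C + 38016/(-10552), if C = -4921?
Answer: -7423373/6490799 ≈ -1.1437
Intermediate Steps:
-12101/C + 38016/(-10552) = -12101/(-4921) + 38016/(-10552) = -12101*(-1/4921) + 38016*(-1/10552) = 12101/4921 - 4752/1319 = -7423373/6490799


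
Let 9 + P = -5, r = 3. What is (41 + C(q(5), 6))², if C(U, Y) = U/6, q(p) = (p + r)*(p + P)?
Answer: 841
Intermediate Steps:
P = -14 (P = -9 - 5 = -14)
q(p) = (-14 + p)*(3 + p) (q(p) = (p + 3)*(p - 14) = (3 + p)*(-14 + p) = (-14 + p)*(3 + p))
C(U, Y) = U/6 (C(U, Y) = U*(⅙) = U/6)
(41 + C(q(5), 6))² = (41 + (-42 + 5² - 11*5)/6)² = (41 + (-42 + 25 - 55)/6)² = (41 + (⅙)*(-72))² = (41 - 12)² = 29² = 841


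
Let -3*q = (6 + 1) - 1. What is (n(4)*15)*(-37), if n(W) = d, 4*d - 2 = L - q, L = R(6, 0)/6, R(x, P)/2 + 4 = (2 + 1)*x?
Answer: -2405/2 ≈ -1202.5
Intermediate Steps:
R(x, P) = -8 + 6*x (R(x, P) = -8 + 2*((2 + 1)*x) = -8 + 2*(3*x) = -8 + 6*x)
L = 14/3 (L = (-8 + 6*6)/6 = (-8 + 36)*(⅙) = 28*(⅙) = 14/3 ≈ 4.6667)
q = -2 (q = -((6 + 1) - 1)/3 = -(7 - 1)/3 = -⅓*6 = -2)
d = 13/6 (d = ½ + (14/3 - 1*(-2))/4 = ½ + (14/3 + 2)/4 = ½ + (¼)*(20/3) = ½ + 5/3 = 13/6 ≈ 2.1667)
n(W) = 13/6
(n(4)*15)*(-37) = ((13/6)*15)*(-37) = (65/2)*(-37) = -2405/2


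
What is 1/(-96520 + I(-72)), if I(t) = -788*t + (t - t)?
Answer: -1/39784 ≈ -2.5136e-5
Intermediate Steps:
I(t) = -788*t (I(t) = -788*t + 0 = -788*t)
1/(-96520 + I(-72)) = 1/(-96520 - 788*(-72)) = 1/(-96520 + 56736) = 1/(-39784) = -1/39784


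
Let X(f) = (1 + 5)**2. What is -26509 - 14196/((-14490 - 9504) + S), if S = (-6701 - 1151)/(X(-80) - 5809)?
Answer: -1835833323541/69254755 ≈ -26508.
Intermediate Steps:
X(f) = 36 (X(f) = 6**2 = 36)
S = 7852/5773 (S = (-6701 - 1151)/(36 - 5809) = -7852/(-5773) = -7852*(-1/5773) = 7852/5773 ≈ 1.3601)
-26509 - 14196/((-14490 - 9504) + S) = -26509 - 14196/((-14490 - 9504) + 7852/5773) = -26509 - 14196/(-23994 + 7852/5773) = -26509 - 14196/(-138509510/5773) = -26509 - 14196*(-5773)/138509510 = -26509 - 1*(-40976754/69254755) = -26509 + 40976754/69254755 = -1835833323541/69254755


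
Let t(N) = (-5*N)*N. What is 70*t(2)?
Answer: -1400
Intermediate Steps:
t(N) = -5*N²
70*t(2) = 70*(-5*2²) = 70*(-5*4) = 70*(-20) = -1400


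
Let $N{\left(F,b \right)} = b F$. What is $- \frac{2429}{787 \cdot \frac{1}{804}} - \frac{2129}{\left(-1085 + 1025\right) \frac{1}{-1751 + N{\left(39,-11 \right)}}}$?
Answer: $- \frac{188490755}{2361} \approx -79835.0$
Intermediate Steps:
$N{\left(F,b \right)} = F b$
$- \frac{2429}{787 \cdot \frac{1}{804}} - \frac{2129}{\left(-1085 + 1025\right) \frac{1}{-1751 + N{\left(39,-11 \right)}}} = - \frac{2429}{787 \cdot \frac{1}{804}} - \frac{2129}{\left(-1085 + 1025\right) \frac{1}{-1751 + 39 \left(-11\right)}} = - \frac{2429}{787 \cdot \frac{1}{804}} - \frac{2129}{\left(-60\right) \frac{1}{-1751 - 429}} = - \frac{2429}{\frac{787}{804}} - \frac{2129}{\left(-60\right) \frac{1}{-2180}} = \left(-2429\right) \frac{804}{787} - \frac{2129}{\left(-60\right) \left(- \frac{1}{2180}\right)} = - \frac{1952916}{787} - \frac{2129}{\frac{3}{109}} = - \frac{1952916}{787} - \frac{232061}{3} = - \frac{188490755}{2361}$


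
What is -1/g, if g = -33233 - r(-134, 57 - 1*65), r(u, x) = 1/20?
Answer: 20/664661 ≈ 3.0091e-5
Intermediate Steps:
r(u, x) = 1/20
g = -664661/20 (g = -33233 - 1*1/20 = -33233 - 1/20 = -664661/20 ≈ -33233.)
-1/g = -1/(-664661/20) = -1*(-20/664661) = 20/664661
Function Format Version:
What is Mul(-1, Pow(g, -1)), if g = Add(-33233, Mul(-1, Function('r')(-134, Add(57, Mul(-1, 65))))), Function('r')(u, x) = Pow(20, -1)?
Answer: Rational(20, 664661) ≈ 3.0091e-5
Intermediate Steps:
Function('r')(u, x) = Rational(1, 20)
g = Rational(-664661, 20) (g = Add(-33233, Mul(-1, Rational(1, 20))) = Add(-33233, Rational(-1, 20)) = Rational(-664661, 20) ≈ -33233.)
Mul(-1, Pow(g, -1)) = Mul(-1, Pow(Rational(-664661, 20), -1)) = Mul(-1, Rational(-20, 664661)) = Rational(20, 664661)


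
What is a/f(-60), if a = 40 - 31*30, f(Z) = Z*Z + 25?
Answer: -178/725 ≈ -0.24552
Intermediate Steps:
f(Z) = 25 + Z² (f(Z) = Z² + 25 = 25 + Z²)
a = -890 (a = 40 - 930 = -890)
a/f(-60) = -890/(25 + (-60)²) = -890/(25 + 3600) = -890/3625 = -890*1/3625 = -178/725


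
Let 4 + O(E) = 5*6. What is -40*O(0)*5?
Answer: -5200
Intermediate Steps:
O(E) = 26 (O(E) = -4 + 5*6 = -4 + 30 = 26)
-40*O(0)*5 = -1040*5 = -40*130 = -5200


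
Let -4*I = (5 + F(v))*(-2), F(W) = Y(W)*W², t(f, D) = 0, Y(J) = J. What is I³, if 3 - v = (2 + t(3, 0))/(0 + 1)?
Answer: 27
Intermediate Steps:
v = 1 (v = 3 - (2 + 0)/(0 + 1) = 3 - 2/1 = 3 - 2 = 1)
F(W) = W³ (F(W) = W*W² = W³)
I = 3 (I = -(5 + 1³)*(-2)/4 = -(5 + 1)*(-2)/4 = -3*(-2)/2 = -¼*(-12) = 3)
I³ = 3³ = 27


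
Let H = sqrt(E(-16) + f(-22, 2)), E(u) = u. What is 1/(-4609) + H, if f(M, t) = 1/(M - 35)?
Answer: -1/4609 + I*sqrt(52041)/57 ≈ -0.00021697 + 4.0022*I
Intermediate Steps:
f(M, t) = 1/(-35 + M)
H = I*sqrt(52041)/57 (H = sqrt(-16 + 1/(-35 - 22)) = sqrt(-16 + 1/(-57)) = sqrt(-16 - 1/57) = sqrt(-913/57) = I*sqrt(52041)/57 ≈ 4.0022*I)
1/(-4609) + H = 1/(-4609) + I*sqrt(52041)/57 = -1/4609 + I*sqrt(52041)/57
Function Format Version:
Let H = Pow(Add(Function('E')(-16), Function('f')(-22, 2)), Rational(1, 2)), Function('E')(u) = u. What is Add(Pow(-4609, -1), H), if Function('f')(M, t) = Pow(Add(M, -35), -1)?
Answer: Add(Rational(-1, 4609), Mul(Rational(1, 57), I, Pow(52041, Rational(1, 2)))) ≈ Add(-0.00021697, Mul(4.0022, I))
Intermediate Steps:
Function('f')(M, t) = Pow(Add(-35, M), -1)
H = Mul(Rational(1, 57), I, Pow(52041, Rational(1, 2))) (H = Pow(Add(-16, Pow(Add(-35, -22), -1)), Rational(1, 2)) = Pow(Add(-16, Pow(-57, -1)), Rational(1, 2)) = Pow(Add(-16, Rational(-1, 57)), Rational(1, 2)) = Pow(Rational(-913, 57), Rational(1, 2)) = Mul(Rational(1, 57), I, Pow(52041, Rational(1, 2))) ≈ Mul(4.0022, I))
Add(Pow(-4609, -1), H) = Add(Pow(-4609, -1), Mul(Rational(1, 57), I, Pow(52041, Rational(1, 2)))) = Add(Rational(-1, 4609), Mul(Rational(1, 57), I, Pow(52041, Rational(1, 2))))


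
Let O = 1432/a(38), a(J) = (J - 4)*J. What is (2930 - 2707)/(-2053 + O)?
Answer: -72029/662761 ≈ -0.10868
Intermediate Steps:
a(J) = J*(-4 + J) (a(J) = (-4 + J)*J = J*(-4 + J))
O = 358/323 (O = 1432/((38*(-4 + 38))) = 1432/((38*34)) = 1432/1292 = 1432*(1/1292) = 358/323 ≈ 1.1084)
(2930 - 2707)/(-2053 + O) = (2930 - 2707)/(-2053 + 358/323) = 223/(-662761/323) = 223*(-323/662761) = -72029/662761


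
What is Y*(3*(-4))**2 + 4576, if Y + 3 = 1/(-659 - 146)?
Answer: 3335776/805 ≈ 4143.8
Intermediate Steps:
Y = -2416/805 (Y = -3 + 1/(-659 - 146) = -3 + 1/(-805) = -3 - 1/805 = -2416/805 ≈ -3.0012)
Y*(3*(-4))**2 + 4576 = -2416*(3*(-4))**2/805 + 4576 = -2416/805*(-12)**2 + 4576 = -2416/805*144 + 4576 = -347904/805 + 4576 = 3335776/805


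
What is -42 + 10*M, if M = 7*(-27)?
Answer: -1932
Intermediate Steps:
M = -189
-42 + 10*M = -42 + 10*(-189) = -42 - 1890 = -1932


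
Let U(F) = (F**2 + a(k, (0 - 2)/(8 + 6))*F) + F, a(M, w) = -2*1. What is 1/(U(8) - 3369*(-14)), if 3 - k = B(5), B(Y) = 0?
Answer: 1/47222 ≈ 2.1177e-5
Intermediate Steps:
k = 3 (k = 3 - 1*0 = 3 + 0 = 3)
a(M, w) = -2
U(F) = F**2 - F (U(F) = (F**2 - 2*F) + F = F**2 - F)
1/(U(8) - 3369*(-14)) = 1/(8*(-1 + 8) - 3369*(-14)) = 1/(8*7 + 47166) = 1/(56 + 47166) = 1/47222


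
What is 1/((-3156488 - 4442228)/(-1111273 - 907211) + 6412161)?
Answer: 504621/3235712995660 ≈ 1.5595e-7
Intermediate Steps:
1/((-3156488 - 4442228)/(-1111273 - 907211) + 6412161) = 1/(-7598716/(-2018484) + 6412161) = 1/(-7598716*(-1/2018484) + 6412161) = 1/(1899679/504621 + 6412161) = 1/(3235712995660/504621) = 504621/3235712995660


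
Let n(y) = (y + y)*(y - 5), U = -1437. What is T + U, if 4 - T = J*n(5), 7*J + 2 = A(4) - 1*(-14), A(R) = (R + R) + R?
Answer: -1433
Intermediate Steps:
A(R) = 3*R (A(R) = 2*R + R = 3*R)
n(y) = 2*y*(-5 + y) (n(y) = (2*y)*(-5 + y) = 2*y*(-5 + y))
J = 24/7 (J = -2/7 + (3*4 - 1*(-14))/7 = -2/7 + (12 + 14)/7 = -2/7 + (⅐)*26 = -2/7 + 26/7 = 24/7 ≈ 3.4286)
T = 4 (T = 4 - 24*2*5*(-5 + 5)/7 = 4 - 24*2*5*0/7 = 4 - 24*0/7 = 4 - 1*0 = 4 + 0 = 4)
T + U = 4 - 1437 = -1433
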